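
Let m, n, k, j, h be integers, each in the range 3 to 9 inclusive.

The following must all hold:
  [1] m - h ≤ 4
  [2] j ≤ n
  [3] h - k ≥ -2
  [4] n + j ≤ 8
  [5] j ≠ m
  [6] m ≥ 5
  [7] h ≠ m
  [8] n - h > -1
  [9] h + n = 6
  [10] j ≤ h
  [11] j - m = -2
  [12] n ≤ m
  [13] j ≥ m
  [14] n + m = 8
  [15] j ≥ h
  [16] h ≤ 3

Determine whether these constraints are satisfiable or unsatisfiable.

Unsatisfiable

From constraints 6 and 13: j ≥ m and m ≥ 5, so j ≥ 5. From constraints 10 and 16: j ≤ h and h ≤ 3, so j ≤ 3. But 3 < 5, so no value of j works.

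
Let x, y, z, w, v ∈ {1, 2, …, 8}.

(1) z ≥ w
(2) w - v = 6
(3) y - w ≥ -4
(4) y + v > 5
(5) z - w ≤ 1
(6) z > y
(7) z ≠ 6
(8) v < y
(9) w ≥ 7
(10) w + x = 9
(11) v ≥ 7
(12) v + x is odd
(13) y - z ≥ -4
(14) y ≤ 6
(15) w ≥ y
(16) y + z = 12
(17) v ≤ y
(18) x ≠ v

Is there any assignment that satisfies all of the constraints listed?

Unsatisfiable

From constraints 11 and 17: y ≥ v ≥ 7. From constraints 1 and 9: z ≥ w ≥ 7. Hence y + z ≥ 14. But constraint 16 requires y + z = 12, and 12 < 14. Contradiction.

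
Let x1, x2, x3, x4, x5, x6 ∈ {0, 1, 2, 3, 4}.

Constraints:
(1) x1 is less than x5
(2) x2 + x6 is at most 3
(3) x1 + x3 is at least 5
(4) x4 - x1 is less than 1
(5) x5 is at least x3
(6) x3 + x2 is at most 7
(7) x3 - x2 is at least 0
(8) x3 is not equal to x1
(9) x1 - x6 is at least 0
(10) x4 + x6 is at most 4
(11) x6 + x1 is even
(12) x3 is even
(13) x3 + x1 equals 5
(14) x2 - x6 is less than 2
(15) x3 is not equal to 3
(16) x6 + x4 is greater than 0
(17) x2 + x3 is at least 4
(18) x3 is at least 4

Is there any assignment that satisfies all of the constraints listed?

Try x1 = 1, x2 = 2, x3 = 4, x4 = 0, x5 = 4, x6 = 1.
Check constraint 2: x2 + x6 = 3; constraint 3: x1 + x3 = 5; constraint 4: x4 - x1 = -1. The remaining constraints are straightforward to verify.

Satisfiable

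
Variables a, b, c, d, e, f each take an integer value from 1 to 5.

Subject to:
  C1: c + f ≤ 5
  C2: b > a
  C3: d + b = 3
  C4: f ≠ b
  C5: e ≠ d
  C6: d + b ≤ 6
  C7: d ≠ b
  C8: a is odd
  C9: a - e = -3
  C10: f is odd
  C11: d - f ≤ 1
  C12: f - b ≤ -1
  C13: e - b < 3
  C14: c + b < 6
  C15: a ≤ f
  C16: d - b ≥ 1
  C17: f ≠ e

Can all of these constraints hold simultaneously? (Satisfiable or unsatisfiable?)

Constraints 11, 12, and 16 give b − f ≥ 1, f − d ≥ -1, d − b ≥ 1.
Adding all 3 inequalities: the left sides telescope to 0, and the right sides sum to 1 + (-1) + 1 = 1. So 0 ≥ 1, which is false.

Unsatisfiable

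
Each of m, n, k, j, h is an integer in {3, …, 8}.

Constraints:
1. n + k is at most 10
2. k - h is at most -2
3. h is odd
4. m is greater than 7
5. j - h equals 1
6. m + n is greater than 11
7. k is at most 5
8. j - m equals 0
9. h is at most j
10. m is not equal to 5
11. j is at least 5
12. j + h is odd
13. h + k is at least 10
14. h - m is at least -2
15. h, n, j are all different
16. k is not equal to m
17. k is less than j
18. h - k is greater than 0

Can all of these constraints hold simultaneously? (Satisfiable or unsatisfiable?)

Satisfiable

Take m = 8, n = 5, k = 4, j = 8, h = 7. Then constraint 1: n + k = 9; constraint 2: k - h = -3; constraint 5: j - h = 1, and every other listed constraint is also met.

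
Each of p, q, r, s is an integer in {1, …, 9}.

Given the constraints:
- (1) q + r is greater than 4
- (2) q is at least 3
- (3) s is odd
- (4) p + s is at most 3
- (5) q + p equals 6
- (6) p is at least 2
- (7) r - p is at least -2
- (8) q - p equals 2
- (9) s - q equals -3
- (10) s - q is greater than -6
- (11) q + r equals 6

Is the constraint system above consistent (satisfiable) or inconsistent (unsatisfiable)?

The assignment p = 2, q = 4, r = 2, s = 1 works:
  constraint 1 holds since q + r = 6.
  constraint 4 holds since p + s = 3.
  constraint 5 holds since q + p = 6.
The rest check out directly.

Satisfiable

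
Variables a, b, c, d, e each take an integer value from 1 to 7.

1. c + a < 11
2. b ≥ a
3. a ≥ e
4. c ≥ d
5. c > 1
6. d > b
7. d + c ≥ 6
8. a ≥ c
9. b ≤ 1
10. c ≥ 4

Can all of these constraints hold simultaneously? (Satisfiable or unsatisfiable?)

From constraints 8 and 10: a ≥ c and c ≥ 4, so a ≥ 4. From constraints 2 and 9: a ≤ b and b ≤ 1, so a ≤ 1. But 1 < 4, so no value of a works.

Unsatisfiable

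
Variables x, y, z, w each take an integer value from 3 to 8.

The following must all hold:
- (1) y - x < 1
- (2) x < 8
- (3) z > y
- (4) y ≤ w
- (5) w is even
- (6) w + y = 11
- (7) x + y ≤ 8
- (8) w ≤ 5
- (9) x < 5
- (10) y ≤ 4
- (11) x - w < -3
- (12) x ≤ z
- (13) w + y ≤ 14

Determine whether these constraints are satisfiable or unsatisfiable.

From constraint 8: w ≤ 5. From constraint 10: y ≤ 4. Hence w + y ≤ 9. But constraint 6 requires w + y = 11, and 11 > 9. Contradiction.

Unsatisfiable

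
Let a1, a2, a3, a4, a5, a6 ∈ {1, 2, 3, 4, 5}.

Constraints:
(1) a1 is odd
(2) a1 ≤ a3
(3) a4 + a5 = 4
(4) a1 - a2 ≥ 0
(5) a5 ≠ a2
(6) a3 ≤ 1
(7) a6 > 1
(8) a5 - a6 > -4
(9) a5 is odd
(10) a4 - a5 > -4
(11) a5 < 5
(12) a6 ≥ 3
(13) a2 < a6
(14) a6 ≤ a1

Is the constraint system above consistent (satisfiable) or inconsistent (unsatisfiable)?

Unsatisfiable

From constraints 12 and 14: a1 ≥ a6 and a6 ≥ 3, so a1 ≥ 3. From constraints 2 and 6: a1 ≤ a3 and a3 ≤ 1, so a1 ≤ 1. But 1 < 3, so no value of a1 works.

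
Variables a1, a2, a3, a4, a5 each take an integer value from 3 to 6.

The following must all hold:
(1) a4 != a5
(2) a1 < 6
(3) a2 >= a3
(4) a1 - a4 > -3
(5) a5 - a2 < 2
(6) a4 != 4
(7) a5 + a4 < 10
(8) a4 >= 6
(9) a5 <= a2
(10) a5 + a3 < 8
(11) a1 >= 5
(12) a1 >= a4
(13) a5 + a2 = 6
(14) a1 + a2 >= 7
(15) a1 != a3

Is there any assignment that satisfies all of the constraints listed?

Unsatisfiable

From constraints 8 and 12: a1 ≥ a4 and a4 ≥ 6, so a1 ≥ 6. From constraint 2: a1 ≤ 5. But 5 < 6, so no value of a1 works.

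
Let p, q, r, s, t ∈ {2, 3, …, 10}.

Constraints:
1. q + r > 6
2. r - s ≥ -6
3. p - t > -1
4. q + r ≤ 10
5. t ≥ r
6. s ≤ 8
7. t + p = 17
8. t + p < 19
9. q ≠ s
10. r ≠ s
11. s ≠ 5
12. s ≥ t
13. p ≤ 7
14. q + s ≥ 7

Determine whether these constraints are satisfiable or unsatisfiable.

Unsatisfiable

From constraints 6 and 12: t ≤ s ≤ 8. From constraint 13: p ≤ 7. Hence t + p ≤ 15. But constraint 7 requires t + p = 17, and 17 > 15. Contradiction.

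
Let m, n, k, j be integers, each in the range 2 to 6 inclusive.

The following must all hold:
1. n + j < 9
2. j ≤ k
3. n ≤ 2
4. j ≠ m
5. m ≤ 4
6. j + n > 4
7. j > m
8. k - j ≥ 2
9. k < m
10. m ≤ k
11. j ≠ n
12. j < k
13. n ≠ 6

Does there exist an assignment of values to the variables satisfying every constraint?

Unsatisfiable

Constraints 7, 9, and 12 give k < m, m < j, j < k. Chaining: k < m < j < k, which forces k < k — impossible.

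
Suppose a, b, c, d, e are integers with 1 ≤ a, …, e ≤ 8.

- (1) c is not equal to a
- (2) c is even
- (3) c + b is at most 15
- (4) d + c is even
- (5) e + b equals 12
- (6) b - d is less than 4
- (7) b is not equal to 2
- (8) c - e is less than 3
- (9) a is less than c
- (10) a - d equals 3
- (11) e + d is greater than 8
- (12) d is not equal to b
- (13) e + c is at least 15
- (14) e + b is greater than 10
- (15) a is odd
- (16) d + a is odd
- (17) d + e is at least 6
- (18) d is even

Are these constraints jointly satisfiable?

Setting (a, b, c, d, e) = (5, 5, 8, 2, 7) satisfies everything: constraint 3: c + b = 13; constraint 5: e + b = 12; constraint 6: b - d = 3, and the others follow.

Satisfiable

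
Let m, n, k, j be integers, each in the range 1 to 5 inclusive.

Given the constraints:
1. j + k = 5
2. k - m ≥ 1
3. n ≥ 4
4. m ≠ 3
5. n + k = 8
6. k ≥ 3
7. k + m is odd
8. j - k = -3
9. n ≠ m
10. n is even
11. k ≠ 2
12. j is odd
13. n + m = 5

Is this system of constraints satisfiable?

One satisfying assignment is m = 1, n = 4, k = 4, j = 1.
For the less obvious constraints — constraint 1: j + k = 5; constraint 2: k - m = 3; constraint 5: n + k = 8 — and the others hold by inspection.

Satisfiable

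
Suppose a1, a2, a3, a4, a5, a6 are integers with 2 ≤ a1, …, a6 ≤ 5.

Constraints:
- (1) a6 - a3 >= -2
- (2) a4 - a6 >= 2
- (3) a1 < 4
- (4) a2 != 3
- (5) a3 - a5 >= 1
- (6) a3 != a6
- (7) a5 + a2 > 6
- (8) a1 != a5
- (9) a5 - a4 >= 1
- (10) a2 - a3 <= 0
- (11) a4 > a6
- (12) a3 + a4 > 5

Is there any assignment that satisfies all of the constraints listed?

Unsatisfiable

Constraints 1, 2, 5, and 9 give a6 − a3 ≥ -2, a3 − a5 ≥ 1, a5 − a4 ≥ 1, a4 − a6 ≥ 2.
Adding all 4 inequalities: the left sides telescope to 0, and the right sides sum to (-2) + 1 + 1 + 2 = 2. So 0 ≥ 2, which is false.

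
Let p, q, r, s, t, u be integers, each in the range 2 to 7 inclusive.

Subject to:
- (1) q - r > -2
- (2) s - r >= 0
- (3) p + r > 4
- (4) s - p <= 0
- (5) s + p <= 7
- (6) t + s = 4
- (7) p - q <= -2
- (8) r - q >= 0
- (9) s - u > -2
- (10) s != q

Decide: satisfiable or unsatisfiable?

Unsatisfiable

Constraints 2, 4, 7, and 8 give p − s ≥ 0, s − r ≥ 0, r − q ≥ 0, q − p ≥ 2.
Adding all 4 inequalities: the left sides telescope to 0, and the right sides sum to 0 + 0 + 0 + 2 = 2. So 0 ≥ 2, which is false.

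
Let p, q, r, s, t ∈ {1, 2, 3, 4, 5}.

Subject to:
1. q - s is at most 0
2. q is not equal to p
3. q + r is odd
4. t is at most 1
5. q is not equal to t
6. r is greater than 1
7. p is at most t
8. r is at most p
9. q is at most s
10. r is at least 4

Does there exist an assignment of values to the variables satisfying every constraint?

From constraints 8 and 10: p ≥ r and r ≥ 4, so p ≥ 4. From constraints 4 and 7: p ≤ t and t ≤ 1, so p ≤ 1. But 1 < 4, so no value of p works.

Unsatisfiable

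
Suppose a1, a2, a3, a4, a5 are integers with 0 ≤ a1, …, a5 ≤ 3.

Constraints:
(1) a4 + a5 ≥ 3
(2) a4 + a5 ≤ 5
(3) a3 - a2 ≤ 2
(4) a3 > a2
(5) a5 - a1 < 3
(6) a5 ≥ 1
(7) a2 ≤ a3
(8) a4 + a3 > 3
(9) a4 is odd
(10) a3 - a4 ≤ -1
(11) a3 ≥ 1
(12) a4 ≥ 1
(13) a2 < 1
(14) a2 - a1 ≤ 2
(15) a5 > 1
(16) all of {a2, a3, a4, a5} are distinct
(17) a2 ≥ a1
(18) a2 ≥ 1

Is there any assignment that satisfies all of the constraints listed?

Unsatisfiable

Constraints 6, 11, 12, and 18 confine each of a2, a3, a4, a5 to the 3 values {1, …, 3} (the domain already gives each ≤ 3).
Constraint 16 requires all 4 of them to be distinct, but only 3 values are available — impossible by the pigeonhole principle.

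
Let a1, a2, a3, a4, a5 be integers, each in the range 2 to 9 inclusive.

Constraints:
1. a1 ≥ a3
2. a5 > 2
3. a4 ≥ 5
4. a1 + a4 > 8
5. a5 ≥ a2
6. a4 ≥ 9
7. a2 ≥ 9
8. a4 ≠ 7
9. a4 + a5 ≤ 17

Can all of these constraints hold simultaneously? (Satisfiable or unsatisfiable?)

Unsatisfiable

From constraint 6: a4 ≥ 9. From constraints 5 and 7: a5 ≥ a2 ≥ 9. Hence a4 + a5 ≥ 18. But constraint 9 requires a4 + a5 ≤ 17, and 17 < 18. Contradiction.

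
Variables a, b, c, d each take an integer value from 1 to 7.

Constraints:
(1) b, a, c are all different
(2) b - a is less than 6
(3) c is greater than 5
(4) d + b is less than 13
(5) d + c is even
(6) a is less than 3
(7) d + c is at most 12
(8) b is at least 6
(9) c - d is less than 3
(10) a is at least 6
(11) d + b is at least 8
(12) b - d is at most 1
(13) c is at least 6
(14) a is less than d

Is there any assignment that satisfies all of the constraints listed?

Unsatisfiable

Constraints 8, 10, and 13 confine each of b, a, c to the 2 values {6, 7} (the domain already gives each ≤ 7).
Constraint 1 requires all 3 of them to be distinct, but only 2 values are available — impossible by the pigeonhole principle.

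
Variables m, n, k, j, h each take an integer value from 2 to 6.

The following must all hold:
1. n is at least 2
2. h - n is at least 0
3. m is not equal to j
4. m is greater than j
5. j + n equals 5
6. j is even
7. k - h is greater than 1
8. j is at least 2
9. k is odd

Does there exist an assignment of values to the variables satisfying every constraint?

One satisfying assignment is m = 5, n = 3, k = 5, j = 2, h = 3.
For the less obvious constraints — constraint 2: h - n = 0; constraint 5: j + n = 5 — and the others hold by inspection.

Satisfiable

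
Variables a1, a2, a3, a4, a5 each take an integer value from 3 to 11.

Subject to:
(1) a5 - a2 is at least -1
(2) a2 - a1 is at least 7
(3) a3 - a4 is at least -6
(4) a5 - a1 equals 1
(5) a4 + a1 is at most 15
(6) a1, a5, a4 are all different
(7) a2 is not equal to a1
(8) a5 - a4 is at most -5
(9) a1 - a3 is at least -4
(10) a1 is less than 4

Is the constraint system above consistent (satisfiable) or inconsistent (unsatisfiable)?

Unsatisfiable

Constraints 1, 2, 3, 8, and 9 give a3 − a4 ≥ -6, a4 − a5 ≥ 5, a5 − a2 ≥ -1, a2 − a1 ≥ 7, a1 − a3 ≥ -4.
Adding all 5 inequalities: the left sides telescope to 0, and the right sides sum to (-6) + 5 + (-1) + 7 + (-4) = 1. So 0 ≥ 1, which is false.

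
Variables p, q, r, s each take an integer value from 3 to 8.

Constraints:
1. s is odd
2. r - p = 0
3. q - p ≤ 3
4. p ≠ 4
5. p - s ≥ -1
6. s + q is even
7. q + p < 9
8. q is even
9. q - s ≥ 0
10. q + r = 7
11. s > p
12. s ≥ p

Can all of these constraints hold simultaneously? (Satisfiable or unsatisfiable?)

Constraint 1 makes s odd and constraint 8 makes q even, so s + q must be odd. Constraint 6 says s + q is even — contradiction.

Unsatisfiable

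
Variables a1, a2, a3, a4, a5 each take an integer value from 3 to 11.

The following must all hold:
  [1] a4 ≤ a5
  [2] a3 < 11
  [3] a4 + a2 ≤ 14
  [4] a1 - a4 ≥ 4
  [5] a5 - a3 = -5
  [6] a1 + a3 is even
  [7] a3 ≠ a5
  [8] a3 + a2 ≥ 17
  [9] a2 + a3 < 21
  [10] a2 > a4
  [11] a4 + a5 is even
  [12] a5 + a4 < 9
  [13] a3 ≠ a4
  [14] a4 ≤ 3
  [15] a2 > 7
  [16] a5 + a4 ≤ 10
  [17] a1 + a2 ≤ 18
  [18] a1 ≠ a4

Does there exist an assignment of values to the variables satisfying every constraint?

Take a1 = 10, a2 = 8, a3 = 10, a4 = 3, a5 = 5. Then constraint 3: a4 + a2 = 11; constraint 4: a1 - a4 = 7, and every other listed constraint is also met.

Satisfiable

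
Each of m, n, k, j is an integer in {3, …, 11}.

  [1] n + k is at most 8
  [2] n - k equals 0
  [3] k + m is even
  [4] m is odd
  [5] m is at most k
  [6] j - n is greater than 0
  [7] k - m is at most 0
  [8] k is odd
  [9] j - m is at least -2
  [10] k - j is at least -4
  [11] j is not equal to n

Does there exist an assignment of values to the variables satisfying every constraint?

The assignment m = 3, n = 3, k = 3, j = 4 works:
  constraint 1 holds since n + k = 6.
  constraint 2 holds since n - k = 0.
The rest check out directly.

Satisfiable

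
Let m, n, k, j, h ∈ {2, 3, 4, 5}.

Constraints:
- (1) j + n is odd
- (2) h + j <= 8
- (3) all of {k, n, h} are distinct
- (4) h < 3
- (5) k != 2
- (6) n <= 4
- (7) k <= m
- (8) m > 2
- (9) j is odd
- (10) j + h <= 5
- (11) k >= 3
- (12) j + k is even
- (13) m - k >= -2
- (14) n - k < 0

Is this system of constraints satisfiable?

Satisfiable

The assignment m = 5, n = 4, k = 5, j = 3, h = 2 works:
  constraint 2 holds since h + j = 5.
  constraint 10 holds since j + h = 5.
  constraint 13 holds since m - k = 0.
The rest check out directly.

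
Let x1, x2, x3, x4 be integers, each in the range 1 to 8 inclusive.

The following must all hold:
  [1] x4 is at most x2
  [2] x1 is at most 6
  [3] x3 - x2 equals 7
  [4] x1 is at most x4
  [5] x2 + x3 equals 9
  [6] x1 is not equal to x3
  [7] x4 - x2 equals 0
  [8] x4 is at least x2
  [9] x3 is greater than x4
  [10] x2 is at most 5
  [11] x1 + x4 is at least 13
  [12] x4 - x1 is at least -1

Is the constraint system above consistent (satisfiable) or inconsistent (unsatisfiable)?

Unsatisfiable

From constraint 2: x1 ≤ 6. From constraints 1 and 10: x4 ≤ x2 ≤ 5. Hence x1 + x4 ≤ 11. But constraint 11 requires x1 + x4 ≥ 13, and 13 > 11. Contradiction.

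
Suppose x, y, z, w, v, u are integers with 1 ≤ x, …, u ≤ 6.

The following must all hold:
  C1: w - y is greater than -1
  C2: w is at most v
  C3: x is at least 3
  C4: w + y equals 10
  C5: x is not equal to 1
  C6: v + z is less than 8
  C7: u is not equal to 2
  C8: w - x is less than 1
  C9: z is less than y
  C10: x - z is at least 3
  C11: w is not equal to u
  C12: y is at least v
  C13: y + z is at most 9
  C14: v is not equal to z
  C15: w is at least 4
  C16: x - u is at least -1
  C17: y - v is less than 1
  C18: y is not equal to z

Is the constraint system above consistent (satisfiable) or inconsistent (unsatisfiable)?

Satisfiable

One satisfying assignment is x = 5, y = 5, z = 2, w = 5, v = 5, u = 4.
For the less obvious constraints — constraint 1: w - y = 0; constraint 4: w + y = 10; constraint 6: v + z = 7 — and the others hold by inspection.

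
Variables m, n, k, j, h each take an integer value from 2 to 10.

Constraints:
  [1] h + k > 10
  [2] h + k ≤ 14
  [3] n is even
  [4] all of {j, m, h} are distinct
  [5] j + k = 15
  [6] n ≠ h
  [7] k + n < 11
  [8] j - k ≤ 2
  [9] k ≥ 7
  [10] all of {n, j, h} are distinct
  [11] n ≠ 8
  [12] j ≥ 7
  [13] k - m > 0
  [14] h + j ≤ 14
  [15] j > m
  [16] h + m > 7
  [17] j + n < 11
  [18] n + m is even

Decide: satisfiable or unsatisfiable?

Setting (m, n, k, j, h) = (4, 2, 7, 8, 5) satisfies everything: constraint 1: h + k = 12; constraint 2: h + k = 12, and the others follow.

Satisfiable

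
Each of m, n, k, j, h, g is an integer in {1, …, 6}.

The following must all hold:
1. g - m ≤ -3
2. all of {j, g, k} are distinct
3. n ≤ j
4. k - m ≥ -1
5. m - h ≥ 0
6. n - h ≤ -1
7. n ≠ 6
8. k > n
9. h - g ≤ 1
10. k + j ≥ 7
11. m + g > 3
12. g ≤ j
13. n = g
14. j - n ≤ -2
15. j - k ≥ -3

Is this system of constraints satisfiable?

Constraints 1, 4, 6, 9, 14, and 15 give m − g ≥ 3, g − h ≥ -1, h − n ≥ 1, n − j ≥ 2, j − k ≥ -3, k − m ≥ -1.
Adding all 6 inequalities: the left sides telescope to 0, and the right sides sum to 3 + (-1) + 1 + 2 + (-3) + (-1) = 1. So 0 ≥ 1, which is false.

Unsatisfiable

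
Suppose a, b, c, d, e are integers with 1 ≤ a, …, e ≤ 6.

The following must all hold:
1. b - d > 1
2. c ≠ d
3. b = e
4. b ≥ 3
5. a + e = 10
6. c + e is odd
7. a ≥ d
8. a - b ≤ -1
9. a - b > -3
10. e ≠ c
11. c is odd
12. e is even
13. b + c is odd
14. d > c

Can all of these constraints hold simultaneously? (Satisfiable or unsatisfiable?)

Satisfiable

One satisfying assignment is a = 4, b = 6, c = 3, d = 4, e = 6.
For the less obvious constraints — constraint 1: b - d = 2; constraint 5: a + e = 10; constraint 8: a - b = -2 — and the others hold by inspection.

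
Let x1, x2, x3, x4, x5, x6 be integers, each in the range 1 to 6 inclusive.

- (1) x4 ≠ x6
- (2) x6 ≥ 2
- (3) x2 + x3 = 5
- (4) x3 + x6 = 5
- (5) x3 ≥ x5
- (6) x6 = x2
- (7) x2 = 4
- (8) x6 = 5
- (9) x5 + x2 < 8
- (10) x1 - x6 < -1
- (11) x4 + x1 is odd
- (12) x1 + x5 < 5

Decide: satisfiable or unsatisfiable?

Unsatisfiable

Constraint 8 fixes x6 = 5 and constraint 7 fixes x2 = 4, but constraint 6 requires x6 = x2. Since 5 ≠ 4, contradiction.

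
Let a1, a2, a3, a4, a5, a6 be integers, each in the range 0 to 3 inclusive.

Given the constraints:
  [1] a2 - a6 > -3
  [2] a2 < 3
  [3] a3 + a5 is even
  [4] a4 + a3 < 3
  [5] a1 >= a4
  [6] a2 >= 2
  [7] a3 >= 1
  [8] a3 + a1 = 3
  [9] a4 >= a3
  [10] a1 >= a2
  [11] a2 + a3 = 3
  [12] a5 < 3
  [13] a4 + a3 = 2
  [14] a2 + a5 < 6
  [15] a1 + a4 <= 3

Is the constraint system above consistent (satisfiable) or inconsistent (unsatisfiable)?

Take a1 = 2, a2 = 2, a3 = 1, a4 = 1, a5 = 1, a6 = 2. Then constraint 1: a2 - a6 = 0; constraint 4: a4 + a3 = 2; constraint 8: a3 + a1 = 3, and every other listed constraint is also met.

Satisfiable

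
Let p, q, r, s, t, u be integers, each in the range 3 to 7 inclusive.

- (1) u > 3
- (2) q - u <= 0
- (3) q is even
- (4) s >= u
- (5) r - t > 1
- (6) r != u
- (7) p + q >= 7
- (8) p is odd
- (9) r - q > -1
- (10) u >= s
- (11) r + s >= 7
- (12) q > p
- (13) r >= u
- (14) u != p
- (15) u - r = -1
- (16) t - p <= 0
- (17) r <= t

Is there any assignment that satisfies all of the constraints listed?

Constraints 2, 12, 13, 16, and 17 give r ≤ t, t ≤ p, p < q, q ≤ u, u ≤ r. Chaining: r ≤ t ≤ p < q ≤ u ≤ r, which forces r < r — impossible.

Unsatisfiable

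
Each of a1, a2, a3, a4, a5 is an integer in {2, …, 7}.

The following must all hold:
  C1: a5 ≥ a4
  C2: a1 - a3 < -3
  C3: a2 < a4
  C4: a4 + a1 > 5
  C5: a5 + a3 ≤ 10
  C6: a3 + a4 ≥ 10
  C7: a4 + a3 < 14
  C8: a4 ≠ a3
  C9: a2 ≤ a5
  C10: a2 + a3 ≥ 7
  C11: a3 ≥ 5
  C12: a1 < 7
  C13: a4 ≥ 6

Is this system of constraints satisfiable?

Unsatisfiable

From constraints 1 and 13: a5 ≥ a4 ≥ 6. From constraint 11: a3 ≥ 5. Hence a5 + a3 ≥ 11. But constraint 5 requires a5 + a3 ≤ 10, and 10 < 11. Contradiction.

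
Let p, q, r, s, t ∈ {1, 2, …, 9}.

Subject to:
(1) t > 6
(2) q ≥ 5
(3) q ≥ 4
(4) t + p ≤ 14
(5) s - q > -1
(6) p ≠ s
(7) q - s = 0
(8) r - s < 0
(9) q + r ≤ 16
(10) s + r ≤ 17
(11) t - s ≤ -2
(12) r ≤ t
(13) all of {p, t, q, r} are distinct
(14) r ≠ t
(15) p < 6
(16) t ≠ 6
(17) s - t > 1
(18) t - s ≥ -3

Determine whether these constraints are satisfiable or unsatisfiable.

Setting (p, q, r, s, t) = (5, 9, 6, 9, 7) satisfies everything: constraint 4: t + p = 12; constraint 5: s - q = 0, and the others follow.

Satisfiable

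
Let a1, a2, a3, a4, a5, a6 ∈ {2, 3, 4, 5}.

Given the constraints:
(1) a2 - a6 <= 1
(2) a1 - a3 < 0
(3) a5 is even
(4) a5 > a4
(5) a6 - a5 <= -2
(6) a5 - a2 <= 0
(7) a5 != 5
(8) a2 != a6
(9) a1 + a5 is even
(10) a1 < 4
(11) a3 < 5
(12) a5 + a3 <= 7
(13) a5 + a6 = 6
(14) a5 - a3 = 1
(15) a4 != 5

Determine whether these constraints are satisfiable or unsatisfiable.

Unsatisfiable

Constraints 1, 5, and 6 give a6 − a2 ≥ -1, a2 − a5 ≥ 0, a5 − a6 ≥ 2.
Adding all 3 inequalities: the left sides telescope to 0, and the right sides sum to (-1) + 0 + 2 = 1. So 0 ≥ 1, which is false.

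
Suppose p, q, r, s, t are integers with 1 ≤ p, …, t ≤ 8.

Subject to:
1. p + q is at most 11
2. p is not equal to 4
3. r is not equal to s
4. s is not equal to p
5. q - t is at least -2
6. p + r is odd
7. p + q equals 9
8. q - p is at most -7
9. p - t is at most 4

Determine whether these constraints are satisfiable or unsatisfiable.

Unsatisfiable

Constraints 5, 8, and 9 give q − t ≥ -2, t − p ≥ -4, p − q ≥ 7.
Adding all 3 inequalities: the left sides telescope to 0, and the right sides sum to (-2) + (-4) + 7 = 1. So 0 ≥ 1, which is false.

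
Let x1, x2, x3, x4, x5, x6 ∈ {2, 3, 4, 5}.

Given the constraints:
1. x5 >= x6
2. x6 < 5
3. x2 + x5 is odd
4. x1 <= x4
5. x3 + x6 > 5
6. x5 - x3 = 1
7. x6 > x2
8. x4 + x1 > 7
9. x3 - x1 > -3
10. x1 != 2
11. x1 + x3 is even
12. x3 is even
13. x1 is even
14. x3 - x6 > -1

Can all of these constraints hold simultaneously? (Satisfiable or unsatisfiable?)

One satisfying assignment is x1 = 4, x2 = 2, x3 = 4, x4 = 4, x5 = 5, x6 = 4.
For the less obvious constraints — constraint 5: x3 + x6 = 8; constraint 6: x5 - x3 = 1; constraint 8: x4 + x1 = 8 — and the others hold by inspection.

Satisfiable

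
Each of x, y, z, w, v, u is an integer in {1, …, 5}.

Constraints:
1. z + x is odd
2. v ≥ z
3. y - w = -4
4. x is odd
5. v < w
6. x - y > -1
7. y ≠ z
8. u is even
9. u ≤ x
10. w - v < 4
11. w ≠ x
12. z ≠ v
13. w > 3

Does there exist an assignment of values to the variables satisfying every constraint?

Satisfiable

Take x = 3, y = 1, z = 2, w = 5, v = 3, u = 2. Then constraint 3: y - w = -4; constraint 6: x - y = 2, and every other listed constraint is also met.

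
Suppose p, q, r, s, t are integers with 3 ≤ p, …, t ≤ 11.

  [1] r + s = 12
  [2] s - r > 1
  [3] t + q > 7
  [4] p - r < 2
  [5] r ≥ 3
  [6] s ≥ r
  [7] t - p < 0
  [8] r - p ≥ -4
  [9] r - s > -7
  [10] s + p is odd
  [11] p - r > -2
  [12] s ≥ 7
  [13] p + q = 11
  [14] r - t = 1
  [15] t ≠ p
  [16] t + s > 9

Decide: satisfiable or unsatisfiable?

Satisfiable

Setting (p, q, r, s, t) = (5, 6, 4, 8, 3) satisfies everything: constraint 1: r + s = 12; constraint 2: s - r = 4; constraint 3: t + q = 9, and the others follow.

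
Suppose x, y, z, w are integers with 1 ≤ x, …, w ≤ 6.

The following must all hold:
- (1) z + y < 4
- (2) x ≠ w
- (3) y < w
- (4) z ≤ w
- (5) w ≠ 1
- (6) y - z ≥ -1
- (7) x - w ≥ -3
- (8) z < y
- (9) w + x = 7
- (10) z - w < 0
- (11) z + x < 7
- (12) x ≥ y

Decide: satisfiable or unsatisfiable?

Try x = 3, y = 2, z = 1, w = 4.
Check constraint 1: z + y = 3; constraint 6: y - z = 1. The remaining constraints are straightforward to verify.

Satisfiable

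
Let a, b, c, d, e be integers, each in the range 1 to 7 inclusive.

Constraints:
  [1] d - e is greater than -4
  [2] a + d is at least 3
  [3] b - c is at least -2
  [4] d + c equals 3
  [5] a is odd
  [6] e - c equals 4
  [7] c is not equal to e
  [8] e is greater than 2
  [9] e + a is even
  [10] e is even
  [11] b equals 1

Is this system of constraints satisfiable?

Constraint 10 makes e even and constraint 5 makes a odd, so e + a must be odd. Constraint 9 says e + a is even — contradiction.

Unsatisfiable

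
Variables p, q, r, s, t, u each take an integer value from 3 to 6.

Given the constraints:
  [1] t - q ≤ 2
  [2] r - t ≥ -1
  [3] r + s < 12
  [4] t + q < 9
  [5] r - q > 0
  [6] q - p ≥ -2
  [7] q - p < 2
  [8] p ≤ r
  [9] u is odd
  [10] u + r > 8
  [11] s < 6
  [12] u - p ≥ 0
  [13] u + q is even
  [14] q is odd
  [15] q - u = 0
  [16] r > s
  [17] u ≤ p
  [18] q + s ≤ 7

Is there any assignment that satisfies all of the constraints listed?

One satisfying assignment is p = 3, q = 3, r = 6, s = 4, t = 4, u = 3.
For the less obvious constraints — constraint 1: t - q = 1; constraint 2: r - t = 2; constraint 3: r + s = 10 — and the others hold by inspection.

Satisfiable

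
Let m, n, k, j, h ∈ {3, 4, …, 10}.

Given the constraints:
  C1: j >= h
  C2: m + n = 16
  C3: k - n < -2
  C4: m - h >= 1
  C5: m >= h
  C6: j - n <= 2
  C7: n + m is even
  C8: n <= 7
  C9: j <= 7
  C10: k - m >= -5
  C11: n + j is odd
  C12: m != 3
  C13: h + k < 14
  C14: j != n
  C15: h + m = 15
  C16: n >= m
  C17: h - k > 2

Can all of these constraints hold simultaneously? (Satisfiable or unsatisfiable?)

Unsatisfiable

From constraints 1 and 9: h ≤ j ≤ 7. From constraints 8 and 16: m ≤ n ≤ 7. Hence h + m ≤ 14. But constraint 15 requires h + m = 15, and 15 > 14. Contradiction.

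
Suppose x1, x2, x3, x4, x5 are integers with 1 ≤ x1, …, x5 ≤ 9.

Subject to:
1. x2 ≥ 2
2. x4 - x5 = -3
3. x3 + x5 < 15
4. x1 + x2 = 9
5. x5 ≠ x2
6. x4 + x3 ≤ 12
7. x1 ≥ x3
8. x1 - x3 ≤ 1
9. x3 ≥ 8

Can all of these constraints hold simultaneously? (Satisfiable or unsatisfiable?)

Unsatisfiable

From constraints 7 and 9: x1 ≥ x3 ≥ 8. From constraint 1: x2 ≥ 2. Hence x1 + x2 ≥ 10. But constraint 4 requires x1 + x2 = 9, and 9 < 10. Contradiction.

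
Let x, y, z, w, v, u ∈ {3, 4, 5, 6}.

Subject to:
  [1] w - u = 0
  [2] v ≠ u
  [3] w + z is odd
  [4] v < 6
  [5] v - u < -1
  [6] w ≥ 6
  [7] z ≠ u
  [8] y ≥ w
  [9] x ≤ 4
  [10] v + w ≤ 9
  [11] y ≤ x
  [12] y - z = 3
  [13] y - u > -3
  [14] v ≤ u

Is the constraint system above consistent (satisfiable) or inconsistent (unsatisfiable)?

Unsatisfiable

From constraints 6 and 8: y ≥ w and w ≥ 6, so y ≥ 6. From constraints 9 and 11: y ≤ x and x ≤ 4, so y ≤ 4. But 4 < 6, so no value of y works.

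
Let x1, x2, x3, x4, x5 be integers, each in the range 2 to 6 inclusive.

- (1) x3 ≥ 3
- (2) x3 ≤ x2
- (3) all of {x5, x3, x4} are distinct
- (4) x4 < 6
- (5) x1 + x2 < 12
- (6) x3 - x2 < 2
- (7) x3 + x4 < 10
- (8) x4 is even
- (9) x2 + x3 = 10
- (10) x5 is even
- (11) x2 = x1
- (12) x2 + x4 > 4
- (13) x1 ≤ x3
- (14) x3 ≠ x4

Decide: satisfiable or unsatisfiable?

Satisfiable

Setting (x1, x2, x3, x4, x5) = (5, 5, 5, 2, 6) satisfies everything: constraint 5: x1 + x2 = 10; constraint 6: x3 - x2 = 0, and the others follow.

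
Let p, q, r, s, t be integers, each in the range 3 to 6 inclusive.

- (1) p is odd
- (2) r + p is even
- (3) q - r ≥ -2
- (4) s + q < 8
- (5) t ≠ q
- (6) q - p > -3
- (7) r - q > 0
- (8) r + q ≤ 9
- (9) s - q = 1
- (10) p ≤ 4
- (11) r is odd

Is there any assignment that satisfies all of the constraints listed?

The assignment p = 3, q = 3, r = 5, s = 4, t = 6 works:
  constraint 3 holds since q - r = -2.
  constraint 4 holds since s + q = 7.
The rest check out directly.

Satisfiable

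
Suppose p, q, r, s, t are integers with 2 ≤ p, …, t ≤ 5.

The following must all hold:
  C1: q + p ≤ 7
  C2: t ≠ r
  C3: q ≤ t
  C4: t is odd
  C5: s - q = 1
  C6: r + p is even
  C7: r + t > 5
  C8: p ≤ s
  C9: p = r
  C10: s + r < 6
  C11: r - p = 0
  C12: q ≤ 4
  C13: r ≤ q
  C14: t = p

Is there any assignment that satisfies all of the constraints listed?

From constraints 9 and 14, t = p = r, so t = r. But constraint 2 says t ≠ r. Contradiction.

Unsatisfiable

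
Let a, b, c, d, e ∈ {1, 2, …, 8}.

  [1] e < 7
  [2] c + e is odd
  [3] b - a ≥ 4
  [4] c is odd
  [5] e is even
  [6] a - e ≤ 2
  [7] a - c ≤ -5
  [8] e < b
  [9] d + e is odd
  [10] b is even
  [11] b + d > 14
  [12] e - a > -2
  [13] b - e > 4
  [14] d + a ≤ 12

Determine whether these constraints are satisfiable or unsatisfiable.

Setting (a, b, c, d, e) = (2, 8, 7, 7, 2) satisfies everything: constraint 3: b - a = 6; constraint 6: a - e = 0; constraint 7: a - c = -5, and the others follow.

Satisfiable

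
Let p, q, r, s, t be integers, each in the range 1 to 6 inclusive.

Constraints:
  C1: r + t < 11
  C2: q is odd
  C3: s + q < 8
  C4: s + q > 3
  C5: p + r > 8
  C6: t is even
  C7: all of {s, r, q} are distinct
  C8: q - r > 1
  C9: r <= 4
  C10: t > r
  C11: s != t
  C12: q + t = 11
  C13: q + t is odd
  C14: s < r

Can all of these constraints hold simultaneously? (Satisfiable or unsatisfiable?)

Satisfiable

One satisfying assignment is p = 6, q = 5, r = 3, s = 1, t = 6.
For the less obvious constraints — constraint 1: r + t = 9; constraint 3: s + q = 6 — and the others hold by inspection.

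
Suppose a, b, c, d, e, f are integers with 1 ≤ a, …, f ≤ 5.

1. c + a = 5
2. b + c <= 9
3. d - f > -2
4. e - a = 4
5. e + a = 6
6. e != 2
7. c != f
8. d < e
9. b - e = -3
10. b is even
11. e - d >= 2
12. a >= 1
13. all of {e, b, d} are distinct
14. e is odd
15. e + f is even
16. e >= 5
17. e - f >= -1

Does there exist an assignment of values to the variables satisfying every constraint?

Take a = 1, b = 2, c = 4, d = 3, e = 5, f = 3. Then constraint 1: c + a = 5; constraint 2: b + c = 6, and every other listed constraint is also met.

Satisfiable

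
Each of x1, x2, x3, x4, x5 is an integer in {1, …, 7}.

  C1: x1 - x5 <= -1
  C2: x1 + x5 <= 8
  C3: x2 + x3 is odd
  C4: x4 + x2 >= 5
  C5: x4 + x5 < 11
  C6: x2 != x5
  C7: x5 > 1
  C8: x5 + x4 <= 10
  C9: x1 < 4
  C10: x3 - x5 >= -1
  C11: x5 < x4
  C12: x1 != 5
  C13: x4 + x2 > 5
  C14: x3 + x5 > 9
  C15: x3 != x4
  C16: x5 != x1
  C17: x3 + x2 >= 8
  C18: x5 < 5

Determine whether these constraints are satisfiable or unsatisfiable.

One satisfying assignment is x1 = 1, x2 = 3, x3 = 6, x4 = 5, x5 = 4.
For the less obvious constraints — constraint 1: x1 - x5 = -3; constraint 2: x1 + x5 = 5 — and the others hold by inspection.

Satisfiable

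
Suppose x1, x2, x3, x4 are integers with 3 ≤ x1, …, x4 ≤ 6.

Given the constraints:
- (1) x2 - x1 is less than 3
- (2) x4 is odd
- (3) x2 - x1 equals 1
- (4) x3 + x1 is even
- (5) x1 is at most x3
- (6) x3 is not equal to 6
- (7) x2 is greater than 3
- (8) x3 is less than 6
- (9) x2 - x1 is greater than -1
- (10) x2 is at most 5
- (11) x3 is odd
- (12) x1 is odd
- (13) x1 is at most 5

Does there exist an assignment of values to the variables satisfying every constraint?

Satisfiable

The assignment x1 = 3, x2 = 4, x3 = 3, x4 = 5 works:
  constraint 1 holds since x2 - x1 = 1.
  constraint 3 holds since x2 - x1 = 1.
The rest check out directly.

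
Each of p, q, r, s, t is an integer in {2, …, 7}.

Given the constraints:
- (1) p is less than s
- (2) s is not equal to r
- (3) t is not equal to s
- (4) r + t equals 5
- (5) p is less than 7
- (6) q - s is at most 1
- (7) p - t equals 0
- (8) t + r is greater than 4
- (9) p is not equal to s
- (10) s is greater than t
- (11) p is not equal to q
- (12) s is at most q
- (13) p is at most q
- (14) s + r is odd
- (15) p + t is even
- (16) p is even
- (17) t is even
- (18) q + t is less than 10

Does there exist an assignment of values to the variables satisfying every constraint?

Satisfiable

Setting (p, q, r, s, t) = (2, 5, 3, 4, 2) satisfies everything: constraint 4: r + t = 5; constraint 6: q - s = 1, and the others follow.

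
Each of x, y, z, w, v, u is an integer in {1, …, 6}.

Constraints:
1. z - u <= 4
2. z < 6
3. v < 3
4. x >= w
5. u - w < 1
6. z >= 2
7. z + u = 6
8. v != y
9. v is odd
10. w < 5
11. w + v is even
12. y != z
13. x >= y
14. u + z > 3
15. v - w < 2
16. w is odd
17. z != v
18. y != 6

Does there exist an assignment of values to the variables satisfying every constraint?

One satisfying assignment is x = 6, y = 4, z = 5, w = 1, v = 1, u = 1.
For the less obvious constraints — constraint 1: z - u = 4; constraint 5: u - w = 0 — and the others hold by inspection.

Satisfiable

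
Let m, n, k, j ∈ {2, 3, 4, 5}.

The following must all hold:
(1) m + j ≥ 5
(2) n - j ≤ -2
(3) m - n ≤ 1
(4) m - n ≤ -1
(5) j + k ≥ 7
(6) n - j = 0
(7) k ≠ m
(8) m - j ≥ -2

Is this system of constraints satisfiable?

Constraints 2, 4, and 8 give n − m ≥ 1, m − j ≥ -2, j − n ≥ 2.
Adding all 3 inequalities: the left sides telescope to 0, and the right sides sum to 1 + (-2) + 2 = 1. So 0 ≥ 1, which is false.

Unsatisfiable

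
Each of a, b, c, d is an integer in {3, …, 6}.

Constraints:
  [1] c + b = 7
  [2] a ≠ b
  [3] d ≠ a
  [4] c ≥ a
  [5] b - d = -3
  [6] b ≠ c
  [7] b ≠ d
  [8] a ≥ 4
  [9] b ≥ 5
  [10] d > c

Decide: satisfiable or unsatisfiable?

Unsatisfiable

From constraints 4 and 8: c ≥ a ≥ 4. From constraint 9: b ≥ 5. Hence c + b ≥ 9. But constraint 1 requires c + b = 7, and 7 < 9. Contradiction.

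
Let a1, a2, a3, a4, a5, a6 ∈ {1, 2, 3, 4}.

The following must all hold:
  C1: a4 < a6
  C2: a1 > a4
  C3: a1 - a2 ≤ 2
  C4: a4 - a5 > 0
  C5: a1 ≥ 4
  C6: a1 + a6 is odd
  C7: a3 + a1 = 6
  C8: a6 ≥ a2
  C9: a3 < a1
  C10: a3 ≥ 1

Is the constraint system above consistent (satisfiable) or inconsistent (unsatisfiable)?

Setting (a1, a2, a3, a4, a5, a6) = (4, 3, 2, 2, 1, 3) satisfies everything: constraint 3: a1 - a2 = 1; constraint 4: a4 - a5 = 1; constraint 7: a3 + a1 = 6, and the others follow.

Satisfiable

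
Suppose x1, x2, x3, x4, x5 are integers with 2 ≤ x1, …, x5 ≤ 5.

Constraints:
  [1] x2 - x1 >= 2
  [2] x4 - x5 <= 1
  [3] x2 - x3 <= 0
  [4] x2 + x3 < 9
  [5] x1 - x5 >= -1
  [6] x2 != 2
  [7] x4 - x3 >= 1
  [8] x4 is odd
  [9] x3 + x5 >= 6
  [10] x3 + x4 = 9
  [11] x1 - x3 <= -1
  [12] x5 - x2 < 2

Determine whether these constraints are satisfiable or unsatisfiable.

Constraints 1, 2, 3, 5, and 7 give x4 − x3 ≥ 1, x3 − x2 ≥ 0, x2 − x1 ≥ 2, x1 − x5 ≥ -1, x5 − x4 ≥ -1.
Adding all 5 inequalities: the left sides telescope to 0, and the right sides sum to 1 + 0 + 2 + (-1) + (-1) = 1. So 0 ≥ 1, which is false.

Unsatisfiable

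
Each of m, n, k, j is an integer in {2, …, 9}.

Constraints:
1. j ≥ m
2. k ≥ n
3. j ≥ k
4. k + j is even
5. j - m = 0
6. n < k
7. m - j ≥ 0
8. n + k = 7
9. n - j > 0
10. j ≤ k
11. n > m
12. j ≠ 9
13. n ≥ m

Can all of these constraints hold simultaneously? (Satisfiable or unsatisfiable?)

Unsatisfiable

Constraints 3, 6, and 9 give n < k, k ≤ j, j < n. Chaining: n < k ≤ j < n, which forces n < n — impossible.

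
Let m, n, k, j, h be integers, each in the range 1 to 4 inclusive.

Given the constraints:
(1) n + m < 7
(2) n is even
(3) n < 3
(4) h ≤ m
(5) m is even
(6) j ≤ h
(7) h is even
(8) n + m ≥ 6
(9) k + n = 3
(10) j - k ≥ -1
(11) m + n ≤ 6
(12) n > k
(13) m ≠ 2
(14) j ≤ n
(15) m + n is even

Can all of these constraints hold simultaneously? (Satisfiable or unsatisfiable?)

The assignment m = 4, n = 2, k = 1, j = 2, h = 2 works:
  constraint 1 holds since n + m = 6.
  constraint 8 holds since n + m = 6.
The rest check out directly.

Satisfiable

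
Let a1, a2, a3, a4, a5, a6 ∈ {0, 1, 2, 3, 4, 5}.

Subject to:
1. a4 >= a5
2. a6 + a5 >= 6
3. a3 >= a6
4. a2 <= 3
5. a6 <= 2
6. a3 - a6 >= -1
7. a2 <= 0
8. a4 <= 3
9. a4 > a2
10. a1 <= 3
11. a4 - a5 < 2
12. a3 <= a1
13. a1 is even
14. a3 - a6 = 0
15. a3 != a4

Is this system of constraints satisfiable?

Unsatisfiable

From constraint 5: a6 ≤ 2. From constraints 1 and 8: a5 ≤ a4 ≤ 3. Hence a6 + a5 ≤ 5. But constraint 2 requires a6 + a5 ≥ 6, and 6 > 5. Contradiction.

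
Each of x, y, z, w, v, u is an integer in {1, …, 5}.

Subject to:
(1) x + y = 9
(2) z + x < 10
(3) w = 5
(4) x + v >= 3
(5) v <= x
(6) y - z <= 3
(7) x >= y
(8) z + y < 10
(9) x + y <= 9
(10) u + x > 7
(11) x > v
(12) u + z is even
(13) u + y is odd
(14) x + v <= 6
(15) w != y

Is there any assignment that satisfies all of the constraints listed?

One satisfying assignment is x = 5, y = 4, z = 3, w = 5, v = 1, u = 5.
For the less obvious constraints — constraint 1: x + y = 9; constraint 2: z + x = 8 — and the others hold by inspection.

Satisfiable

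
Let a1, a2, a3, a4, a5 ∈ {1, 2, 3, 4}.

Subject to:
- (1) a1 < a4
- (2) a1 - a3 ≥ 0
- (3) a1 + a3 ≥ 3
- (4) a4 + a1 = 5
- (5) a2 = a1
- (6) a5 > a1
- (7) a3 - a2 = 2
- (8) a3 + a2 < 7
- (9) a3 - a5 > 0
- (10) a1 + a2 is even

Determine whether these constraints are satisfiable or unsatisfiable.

Unsatisfiable

Constraints 2, 6, and 9 give a1 < a5, a5 < a3, a3 ≤ a1. Chaining: a1 < a5 < a3 ≤ a1, which forces a1 < a1 — impossible.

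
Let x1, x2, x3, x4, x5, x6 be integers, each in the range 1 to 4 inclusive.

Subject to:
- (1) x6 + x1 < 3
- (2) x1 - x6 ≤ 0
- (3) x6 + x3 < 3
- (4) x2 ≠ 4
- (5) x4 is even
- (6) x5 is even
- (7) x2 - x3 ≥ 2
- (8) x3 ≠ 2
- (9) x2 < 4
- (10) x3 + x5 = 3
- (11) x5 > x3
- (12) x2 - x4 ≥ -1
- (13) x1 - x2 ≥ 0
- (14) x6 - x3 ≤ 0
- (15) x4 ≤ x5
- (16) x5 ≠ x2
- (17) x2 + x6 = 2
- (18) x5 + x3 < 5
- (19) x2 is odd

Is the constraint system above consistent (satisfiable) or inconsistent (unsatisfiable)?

Unsatisfiable

Constraints 2, 7, 13, and 14 give x6 − x1 ≥ 0, x1 − x2 ≥ 0, x2 − x3 ≥ 2, x3 − x6 ≥ 0.
Adding all 4 inequalities: the left sides telescope to 0, and the right sides sum to 0 + 0 + 2 + 0 = 2. So 0 ≥ 2, which is false.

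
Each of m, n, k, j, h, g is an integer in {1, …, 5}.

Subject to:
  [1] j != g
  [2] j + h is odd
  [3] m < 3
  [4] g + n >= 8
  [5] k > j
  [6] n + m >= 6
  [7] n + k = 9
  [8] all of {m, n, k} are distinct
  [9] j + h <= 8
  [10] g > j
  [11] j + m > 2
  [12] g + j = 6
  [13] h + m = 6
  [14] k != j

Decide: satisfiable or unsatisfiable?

Satisfiable

Try m = 2, n = 5, k = 4, j = 1, h = 4, g = 5.
Check constraint 4: g + n = 10; constraint 6: n + m = 7; constraint 7: n + k = 9. The remaining constraints are straightforward to verify.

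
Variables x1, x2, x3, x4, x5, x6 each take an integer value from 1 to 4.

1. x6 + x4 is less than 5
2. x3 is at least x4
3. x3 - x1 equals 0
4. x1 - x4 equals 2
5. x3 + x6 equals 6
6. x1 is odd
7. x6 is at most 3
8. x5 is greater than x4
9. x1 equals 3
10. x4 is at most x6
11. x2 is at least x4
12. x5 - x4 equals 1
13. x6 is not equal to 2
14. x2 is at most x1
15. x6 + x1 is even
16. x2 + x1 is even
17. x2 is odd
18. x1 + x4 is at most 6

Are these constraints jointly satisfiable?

Satisfiable

The assignment x1 = 3, x2 = 3, x3 = 3, x4 = 1, x5 = 2, x6 = 3 works:
  constraint 1 holds since x6 + x4 = 4.
  constraint 3 holds since x3 - x1 = 0.
The rest check out directly.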